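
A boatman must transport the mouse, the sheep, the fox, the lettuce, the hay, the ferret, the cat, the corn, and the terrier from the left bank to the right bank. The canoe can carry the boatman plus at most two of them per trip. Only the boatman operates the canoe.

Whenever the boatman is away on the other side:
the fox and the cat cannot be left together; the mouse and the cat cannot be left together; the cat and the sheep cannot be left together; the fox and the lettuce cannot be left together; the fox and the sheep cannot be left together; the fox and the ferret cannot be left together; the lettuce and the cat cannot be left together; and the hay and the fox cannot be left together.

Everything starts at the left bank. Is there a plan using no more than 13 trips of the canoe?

Counting alone: the boatman can take at most 2 across per trip to the right bank, so moving all 9 needs at least 5 loaded trips out, with a return between consecutive ones — at least 9 crossings.
The safety rule pushes this higher. Following every safe sequence of crossings, the most of the 9 that can be at the right bank as the canoe arrives there on crossings 9, 11, 13 is 6, 7, 8 respectively — never all 9.
So the move cannot be finished within 13 crossings. (The shortest complete plan takes 15:)
1. Boatman goes to the right bank with the cat and the fox.
2. Boatman goes back to the left bank with the fox.
3. Boatman goes to the right bank with the fox and the mouse.
4. Boatman goes back to the left bank with the cat.
5. Boatman goes to the right bank with the lettuce and the sheep.
6. Boatman goes back to the left bank with the fox.
7. Boatman goes to the right bank with the fox and the hay.
8. Boatman goes back to the left bank with the fox.
9. Boatman goes to the right bank with the ferret and the fox.
10. Boatman goes back to the left bank with the fox.
11. Boatman goes to the right bank with the corn and the fox.
12. Boatman goes back to the left bank with the fox.
13. Boatman goes to the right bank with the fox and the terrier.
14. Boatman goes back to the left bank with the fox.
15. Boatman goes to the right bank with the cat and the fox.

No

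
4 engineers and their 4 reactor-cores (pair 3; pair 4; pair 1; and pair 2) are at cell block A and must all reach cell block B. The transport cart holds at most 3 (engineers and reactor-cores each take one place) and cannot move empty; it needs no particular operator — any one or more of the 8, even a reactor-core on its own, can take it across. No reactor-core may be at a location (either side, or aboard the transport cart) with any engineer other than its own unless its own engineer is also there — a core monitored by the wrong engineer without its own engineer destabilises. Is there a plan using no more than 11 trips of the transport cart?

Yes — this plan uses 9 crossings (≤ 11):
1. engineer 3 and reactor-core 3 cross → cell block B.
2. engineer 3 crosses ← cell block A.
3. engineer 3, engineer 4, and reactor-core 4 cross → cell block B.
4. engineer 3 and reactor-core 3 cross ← cell block A.
5. engineer 1, engineer 2, and engineer 3 cross → cell block B.
6. reactor-core 4 crosses ← cell block A.
7. reactor-core 3 and reactor-core 4 cross → cell block B.
8. reactor-core 3 crosses ← cell block A.
9. reactor-core 1, reactor-core 2, and reactor-core 3 cross → cell block B.

Yes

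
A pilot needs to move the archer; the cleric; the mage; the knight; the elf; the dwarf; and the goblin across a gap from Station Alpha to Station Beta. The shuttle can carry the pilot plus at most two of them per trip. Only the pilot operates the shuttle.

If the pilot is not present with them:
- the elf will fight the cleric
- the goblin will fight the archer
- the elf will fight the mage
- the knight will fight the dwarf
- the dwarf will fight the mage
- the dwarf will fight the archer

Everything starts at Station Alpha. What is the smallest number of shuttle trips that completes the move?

impossible

Whatever the first load, the items left behind include a forbidden pair without the pilot. No opening move is safe, so no plan exists.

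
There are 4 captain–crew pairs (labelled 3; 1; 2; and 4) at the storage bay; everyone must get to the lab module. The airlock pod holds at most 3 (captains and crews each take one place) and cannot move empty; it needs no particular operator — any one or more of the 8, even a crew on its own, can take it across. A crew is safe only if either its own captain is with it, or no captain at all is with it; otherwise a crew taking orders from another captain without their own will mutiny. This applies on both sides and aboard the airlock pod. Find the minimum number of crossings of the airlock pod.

9

Counting alone: each trip to the lab module takes at most 3 across and each return brings at least 1 back, so after t trips out (and t−1 returns) at most 3t − (t−1) of the 8 are across; that first reaches 8 at t = 4, so at least 7 crossings are needed.
The safety rule pushes this higher. Following every safe sequence of crossings, the most of the 8 that can be at the lab module as the airlock pod arrives there on crossing 7 is 7 — never all 8.
So no plan with fewer than 9 crossings exists, and this one achieves 9:
1. captain 3 and crew 3 cross → the lab module.
2. captain 3 crosses ← the storage bay.
3. captain 1, captain 3, and crew 1 cross → the lab module.
4. captain 3 and crew 3 cross ← the storage bay.
5. captain 2, captain 3, and captain 4 cross → the lab module.
6. crew 1 crosses ← the storage bay.
7. crew 1 and crew 3 cross → the lab module.
8. crew 3 crosses ← the storage bay.
9. crew 2, crew 3, and crew 4 cross → the lab module.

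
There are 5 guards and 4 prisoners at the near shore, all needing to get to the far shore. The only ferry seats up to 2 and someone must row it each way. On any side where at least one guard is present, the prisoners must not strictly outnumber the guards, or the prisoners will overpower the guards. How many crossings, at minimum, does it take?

Counting alone: each trip to the far shore takes at most 2 across and each return brings at least 1 back, so after t trips out (and t−1 returns) at most 2t − (t−1) of the 9 are across; that first reaches 9 at t = 8, so at least 15 crossings are needed.
The plan below uses exactly 15 crossings, so it is optimal:
1. 2 prisoners → the far shore.  (the near shore: 5G 2P; the far shore: 0G 2P)
2. 1 prisoner ← the near shore.  (the near shore: 5G 3P; the far shore: 0G 1P)
3. 2 prisoners → the far shore.  (the near shore: 5G 1P; the far shore: 0G 3P)
4. 1 prisoner ← the near shore.  (the near shore: 5G 2P; the far shore: 0G 2P)
5. 2 guards → the far shore.  (the near shore: 3G 2P; the far shore: 2G 2P)
6. 1 prisoner ← the near shore.  (the near shore: 3G 3P; the far shore: 2G 1P)
7. 1 guard and 1 prisoner → the far shore.  (the near shore: 2G 2P; the far shore: 3G 2P)
8. 1 guard ← the near shore.  (the near shore: 3G 2P; the far shore: 2G 2P)
9. 1 guard and 1 prisoner → the far shore.  (the near shore: 2G 1P; the far shore: 3G 3P)
10. 1 prisoner ← the near shore.  (the near shore: 2G 2P; the far shore: 3G 2P)
11. 1 guard and 1 prisoner → the far shore.  (the near shore: 1G 1P; the far shore: 4G 3P)
12. 1 guard ← the near shore.  (the near shore: 2G 1P; the far shore: 3G 3P)
13. 1 guard and 1 prisoner → the far shore.  (the near shore: 1G 0P; the far shore: 4G 4P)
14. 1 prisoner ← the near shore.  (the near shore: 1G 1P; the far shore: 4G 3P)
15. 1 guard and 1 prisoner → the far shore.  (the near shore: 0G 0P; the far shore: 5G 4P)

15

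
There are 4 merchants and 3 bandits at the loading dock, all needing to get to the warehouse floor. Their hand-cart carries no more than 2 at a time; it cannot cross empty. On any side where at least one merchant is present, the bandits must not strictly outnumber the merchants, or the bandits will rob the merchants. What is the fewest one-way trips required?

11

Counting alone: each trip to the warehouse floor takes at most 2 across and each return brings at least 1 back, so after t trips out (and t−1 returns) at most 2t − (t−1) of the 7 are across; that first reaches 7 at t = 6, so at least 11 crossings are needed.
The plan below uses exactly 11 crossings, so it is optimal:
1. 2 bandits → the warehouse floor.  (the loading dock: 4M 1B; the warehouse floor: 0M 2B)
2. 1 bandit ← the loading dock.  (the loading dock: 4M 2B; the warehouse floor: 0M 1B)
3. 2 bandits → the warehouse floor.  (the loading dock: 4M 0B; the warehouse floor: 0M 3B)
4. 1 bandit ← the loading dock.  (the loading dock: 4M 1B; the warehouse floor: 0M 2B)
5. 2 merchants → the warehouse floor.  (the loading dock: 2M 1B; the warehouse floor: 2M 2B)
6. 1 bandit ← the loading dock.  (the loading dock: 2M 2B; the warehouse floor: 2M 1B)
7. 1 merchant and 1 bandit → the warehouse floor.  (the loading dock: 1M 1B; the warehouse floor: 3M 2B)
8. 1 merchant ← the loading dock.  (the loading dock: 2M 1B; the warehouse floor: 2M 2B)
9. 1 merchant and 1 bandit → the warehouse floor.  (the loading dock: 1M 0B; the warehouse floor: 3M 3B)
10. 1 bandit ← the loading dock.  (the loading dock: 1M 1B; the warehouse floor: 3M 2B)
11. 1 merchant and 1 bandit → the warehouse floor.  (the loading dock: 0M 0B; the warehouse floor: 4M 3B)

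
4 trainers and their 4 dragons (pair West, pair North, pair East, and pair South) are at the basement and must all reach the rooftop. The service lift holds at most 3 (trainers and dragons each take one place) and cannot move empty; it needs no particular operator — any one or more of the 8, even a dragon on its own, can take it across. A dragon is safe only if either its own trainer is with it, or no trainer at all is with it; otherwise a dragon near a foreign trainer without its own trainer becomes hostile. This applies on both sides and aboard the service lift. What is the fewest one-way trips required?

Counting alone: each trip to the rooftop takes at most 3 across and each return brings at least 1 back, so after t trips out (and t−1 returns) at most 3t − (t−1) of the 8 are across; that first reaches 8 at t = 4, so at least 7 crossings are needed.
The safety rule pushes this higher. Following every safe sequence of crossings, the most of the 8 that can be at the rooftop as the service lift arrives there on crossing 7 is 7 — never all 8.
So no plan with fewer than 9 crossings exists, and this one achieves 9:
1. dragon West and trainer West cross → the rooftop.
2. trainer West crosses ← the basement.
3. dragon North, trainer North, and trainer West cross → the rooftop.
4. dragon West and trainer West cross ← the basement.
5. trainer East, trainer South, and trainer West cross → the rooftop.
6. dragon North crosses ← the basement.
7. dragon North and dragon West cross → the rooftop.
8. dragon West crosses ← the basement.
9. dragon East, dragon South, and dragon West cross → the rooftop.

9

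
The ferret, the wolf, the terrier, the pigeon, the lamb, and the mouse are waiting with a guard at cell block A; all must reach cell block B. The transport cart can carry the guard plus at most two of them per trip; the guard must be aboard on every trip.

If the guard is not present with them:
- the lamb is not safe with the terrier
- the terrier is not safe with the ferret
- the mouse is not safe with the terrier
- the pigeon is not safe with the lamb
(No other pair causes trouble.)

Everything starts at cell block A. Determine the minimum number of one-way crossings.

Counting alone: the guard can take at most 2 across per trip to cell block B, so moving all 6 needs at least 3 loaded trips out, with a return between consecutive ones — at least 5 crossings.
The safety rule pushes this higher. Following every safe sequence of crossings, the most of the 6 that can be at cell block B as the transport cart arrives there on crossing 5 is 5 — never all 6.
So no plan with fewer than 7 crossings exists, and this one achieves 7:
1. Guard goes to cell block B with the pigeon and the terrier.  [cell block A: the ferret, the lamb, the mouse, the wolf | cell block B: the pigeon, the terrier]
2. Guard goes back to cell block A alone.  [cell block A: the ferret, the lamb, the mouse, the wolf | cell block B: the pigeon, the terrier]
3. Guard goes to cell block B with the wolf.  [cell block A: the ferret, the lamb, the mouse | cell block B: the pigeon, the terrier, the wolf]
4. Guard goes back to cell block A alone.  [cell block A: the ferret, the lamb, the mouse | cell block B: the pigeon, the terrier, the wolf]
5. Guard goes to cell block B with the ferret and the mouse.  [cell block A: the lamb | cell block B: the ferret, the mouse, the pigeon, the terrier, the wolf]
6. Guard goes back to cell block A with the terrier.  [cell block A: the lamb, the terrier | cell block B: the ferret, the mouse, the pigeon, the wolf]
7. Guard goes to cell block B with the lamb and the terrier.  [cell block A: — | cell block B: the ferret, the lamb, the mouse, the pigeon, the terrier, the wolf]

7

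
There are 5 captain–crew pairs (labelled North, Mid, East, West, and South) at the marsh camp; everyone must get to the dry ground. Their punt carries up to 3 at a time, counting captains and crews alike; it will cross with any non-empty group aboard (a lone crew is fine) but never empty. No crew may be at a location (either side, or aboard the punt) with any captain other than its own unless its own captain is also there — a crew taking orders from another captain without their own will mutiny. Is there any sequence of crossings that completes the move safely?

1. captain North and crew North cross → the dry ground.
2. captain North crosses ← the marsh camp.
3. crew East, crew Mid, and crew West cross → the dry ground.
4. crew North crosses ← the marsh camp.
5. captain East, captain Mid, and captain West cross → the dry ground.
6. captain Mid and crew Mid cross ← the marsh camp.
7. captain Mid, captain North, and captain South cross → the dry ground.
8. crew East crosses ← the marsh camp.
9. crew Mid and crew North cross → the dry ground.
10. crew North crosses ← the marsh camp.
11. crew East, crew North, and crew South cross → the dry ground.

Yes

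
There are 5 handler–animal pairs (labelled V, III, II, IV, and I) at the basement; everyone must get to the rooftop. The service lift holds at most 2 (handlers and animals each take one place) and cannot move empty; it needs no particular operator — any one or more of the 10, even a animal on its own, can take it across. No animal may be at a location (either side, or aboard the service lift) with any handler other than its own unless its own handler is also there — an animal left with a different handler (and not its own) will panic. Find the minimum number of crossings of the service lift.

impossible

Following every safe sequence of crossings from the start, the most of the 10 that can be at the rooftop as the service lift arrives there on crossings 1, 3, 5, 7 is 2, 3, 4, 5 respectively; the best ever achieved is 5 of 10.
From crossing 9 on, no configuration arises that was not already reachable earlier: only 82 distinct safe configurations (who is on which side, and where the service lift is) can ever be reached, none of them has everyone across, and every continuation just revisits them. So no valid plan exists.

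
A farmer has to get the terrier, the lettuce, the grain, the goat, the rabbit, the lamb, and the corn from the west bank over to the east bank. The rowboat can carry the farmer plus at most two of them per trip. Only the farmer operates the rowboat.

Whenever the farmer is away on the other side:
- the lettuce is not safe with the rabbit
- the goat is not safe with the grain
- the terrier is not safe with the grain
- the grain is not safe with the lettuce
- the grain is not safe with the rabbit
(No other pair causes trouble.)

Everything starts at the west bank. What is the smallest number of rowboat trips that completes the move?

Counting alone: the farmer can take at most 2 across per trip to the east bank, so moving all 7 needs at least 4 loaded trips out, with a return between consecutive ones — at least 7 crossings.
The safety rule pushes this higher. Following every safe sequence of crossings, the most of the 7 that can be at the east bank as the rowboat arrives there on crossings 7, 9 is 5, 6 respectively — never all 7.
So no plan with fewer than 11 crossings exists, and this one achieves 11:
1. Farmer goes to the east bank with the grain and the lettuce.
2. Farmer goes back to the west bank with the lettuce.
3. Farmer goes to the east bank with the lettuce and the terrier.
4. Farmer goes back to the west bank with the grain.
5. Farmer goes to the east bank with the goat and the grain.
6. Farmer goes back to the west bank with the grain.
7. Farmer goes to the east bank with the grain and the lamb.
8. Farmer goes back to the west bank with the grain.
9. Farmer goes to the east bank with the corn and the grain.
10. Farmer goes back to the west bank with the grain.
11. Farmer goes to the east bank with the grain and the rabbit.

11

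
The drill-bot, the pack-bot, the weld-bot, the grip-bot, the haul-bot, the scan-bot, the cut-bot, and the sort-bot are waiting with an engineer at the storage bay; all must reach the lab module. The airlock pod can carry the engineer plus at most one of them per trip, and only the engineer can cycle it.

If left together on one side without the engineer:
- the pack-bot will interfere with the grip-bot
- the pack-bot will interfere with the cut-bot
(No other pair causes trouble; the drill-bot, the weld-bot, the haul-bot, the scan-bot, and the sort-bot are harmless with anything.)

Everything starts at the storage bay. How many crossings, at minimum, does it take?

17

Counting alone: the engineer can take at most 1 across per trip to the lab module, so moving all 8 needs at least 8 loaded trips out, with a return between consecutive ones — at least 15 crossings.
The safety rule pushes this higher. Following every safe sequence of crossings, the most of the 8 that can be at the lab module as the airlock pod arrives there on crossing 15 is 7 — never all 8.
So no plan with fewer than 17 crossings exists, and this one achieves 17:
1. Engineer goes to the lab module with the pack-bot.
2. Engineer goes back to the storage bay alone.
3. Engineer goes to the lab module with the drill-bot.
4. Engineer goes back to the storage bay alone.
5. Engineer goes to the lab module with the weld-bot.
6. Engineer goes back to the storage bay alone.
7. Engineer goes to the lab module with the grip-bot.
8. Engineer goes back to the storage bay with the pack-bot.
9. Engineer goes to the lab module with the cut-bot.
10. Engineer goes back to the storage bay alone.
11. Engineer goes to the lab module with the haul-bot.
12. Engineer goes back to the storage bay alone.
13. Engineer goes to the lab module with the scan-bot.
14. Engineer goes back to the storage bay alone.
15. Engineer goes to the lab module with the sort-bot.
16. Engineer goes back to the storage bay alone.
17. Engineer goes to the lab module with the pack-bot.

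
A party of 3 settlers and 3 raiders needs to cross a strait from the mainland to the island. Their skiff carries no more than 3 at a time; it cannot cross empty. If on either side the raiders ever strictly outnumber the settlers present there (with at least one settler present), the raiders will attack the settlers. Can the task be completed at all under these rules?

Yes

1. 2 raiders → the island.  (the mainland: 3S 1R; the island: 0S 2R)
2. 1 raider ← the mainland.  (the mainland: 3S 2R; the island: 0S 1R)
3. 3 settlers → the island.  (the mainland: 0S 2R; the island: 3S 1R)
4. 1 raider ← the mainland.  (the mainland: 0S 3R; the island: 3S 0R)
5. 3 raiders → the island.  (the mainland: 0S 0R; the island: 3S 3R)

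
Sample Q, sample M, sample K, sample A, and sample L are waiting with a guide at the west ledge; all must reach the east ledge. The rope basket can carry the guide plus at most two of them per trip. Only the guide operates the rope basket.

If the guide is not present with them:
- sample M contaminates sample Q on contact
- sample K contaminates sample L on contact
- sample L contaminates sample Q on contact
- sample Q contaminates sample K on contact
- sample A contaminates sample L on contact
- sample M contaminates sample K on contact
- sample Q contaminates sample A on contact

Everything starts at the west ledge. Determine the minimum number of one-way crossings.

Whatever the first load, the items left behind include a forbidden pair without the guide. No opening move is safe, so no plan exists.

impossible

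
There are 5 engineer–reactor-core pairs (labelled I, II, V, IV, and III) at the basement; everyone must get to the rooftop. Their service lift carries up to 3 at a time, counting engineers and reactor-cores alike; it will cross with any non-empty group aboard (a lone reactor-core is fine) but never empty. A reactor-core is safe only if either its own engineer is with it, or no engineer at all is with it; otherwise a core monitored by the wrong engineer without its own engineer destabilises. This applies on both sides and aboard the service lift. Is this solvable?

1. engineer I and reactor-core I cross → the rooftop.
2. engineer I crosses ← the basement.
3. reactor-core II, reactor-core IV, and reactor-core V cross → the rooftop.
4. reactor-core I crosses ← the basement.
5. engineer II, engineer IV, and engineer V cross → the rooftop.
6. engineer II and reactor-core II cross ← the basement.
7. engineer I, engineer II, and engineer III cross → the rooftop.
8. reactor-core V crosses ← the basement.
9. reactor-core I and reactor-core II cross → the rooftop.
10. reactor-core I crosses ← the basement.
11. reactor-core I, reactor-core III, and reactor-core V cross → the rooftop.

Yes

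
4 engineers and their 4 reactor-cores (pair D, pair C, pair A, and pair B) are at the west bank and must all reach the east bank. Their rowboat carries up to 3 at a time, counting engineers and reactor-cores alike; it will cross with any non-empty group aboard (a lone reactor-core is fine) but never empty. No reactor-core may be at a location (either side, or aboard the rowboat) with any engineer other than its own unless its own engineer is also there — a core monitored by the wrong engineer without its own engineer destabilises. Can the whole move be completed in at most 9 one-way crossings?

Yes

Yes — this plan uses 9 crossings (≤ 9):
1. engineer D and reactor-core D cross → the east bank.
2. engineer D crosses ← the west bank.
3. engineer C, engineer D, and reactor-core C cross → the east bank.
4. engineer D and reactor-core D cross ← the west bank.
5. engineer A, engineer B, and engineer D cross → the east bank.
6. reactor-core C crosses ← the west bank.
7. reactor-core C and reactor-core D cross → the east bank.
8. reactor-core D crosses ← the west bank.
9. reactor-core A, reactor-core B, and reactor-core D cross → the east bank.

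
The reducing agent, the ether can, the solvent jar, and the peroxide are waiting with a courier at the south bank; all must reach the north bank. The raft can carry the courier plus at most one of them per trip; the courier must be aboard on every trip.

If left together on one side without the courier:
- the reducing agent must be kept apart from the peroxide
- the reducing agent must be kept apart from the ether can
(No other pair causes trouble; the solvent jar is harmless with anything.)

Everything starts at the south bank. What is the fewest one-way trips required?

Counting alone: the courier can take at most 1 across per trip to the north bank, so moving all 4 needs at least 4 loaded trips out, with a return between consecutive ones — at least 7 crossings.
The safety rule pushes this higher. Following every safe sequence of crossings, the most of the 4 that can be at the north bank as the raft arrives there on crossing 7 is 3 — never all 4.
So no plan with fewer than 9 crossings exists, and this one achieves 9:
1. Courier goes to the north bank with the reducing agent.
2. Courier goes back to the south bank alone.
3. Courier goes to the north bank with the ether can.
4. Courier goes back to the south bank with the reducing agent.
5. Courier goes to the north bank with the peroxide.
6. Courier goes back to the south bank alone.
7. Courier goes to the north bank with the solvent jar.
8. Courier goes back to the south bank alone.
9. Courier goes to the north bank with the reducing agent.

9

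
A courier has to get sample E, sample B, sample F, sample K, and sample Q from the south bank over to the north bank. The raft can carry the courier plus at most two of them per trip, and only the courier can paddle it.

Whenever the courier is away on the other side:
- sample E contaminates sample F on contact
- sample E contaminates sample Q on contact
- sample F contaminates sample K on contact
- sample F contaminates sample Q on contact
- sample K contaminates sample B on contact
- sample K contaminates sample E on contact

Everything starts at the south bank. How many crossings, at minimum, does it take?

impossible

Whatever the first load, the items left behind include a forbidden pair without the courier. No opening move is safe, so no plan exists.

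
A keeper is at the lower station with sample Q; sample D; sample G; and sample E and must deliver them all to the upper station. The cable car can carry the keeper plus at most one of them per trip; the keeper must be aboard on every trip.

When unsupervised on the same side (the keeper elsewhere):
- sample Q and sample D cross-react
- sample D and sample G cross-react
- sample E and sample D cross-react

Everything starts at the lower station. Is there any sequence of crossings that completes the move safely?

Following every safe sequence of crossings from the start, the most of the 4 that can be at the upper station as the cable car arrives there on crossings 1, 3 is 1, 2 respectively; the best ever achieved is 2 of 4.
From crossing 5 on, no configuration arises that was not already reachable earlier: only 9 distinct safe configurations (who is on which side, and where the cable car is) can ever be reached, none of them has everyone across, and every continuation just revisits them. So no valid plan exists.

No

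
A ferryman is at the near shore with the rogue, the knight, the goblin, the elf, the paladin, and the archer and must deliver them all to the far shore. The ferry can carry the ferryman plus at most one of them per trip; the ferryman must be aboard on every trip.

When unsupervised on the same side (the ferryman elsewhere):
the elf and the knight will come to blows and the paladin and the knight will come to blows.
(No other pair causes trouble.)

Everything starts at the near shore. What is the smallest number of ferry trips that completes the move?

13

Counting alone: the ferryman can take at most 1 across per trip to the far shore, so moving all 6 needs at least 6 loaded trips out, with a return between consecutive ones — at least 11 crossings.
The safety rule pushes this higher. Following every safe sequence of crossings, the most of the 6 that can be at the far shore as the ferry arrives there on crossing 11 is 5 — never all 6.
So no plan with fewer than 13 crossings exists, and this one achieves 13:
1. Ferryman goes to the far shore with the knight.
2. Ferryman goes back to the near shore alone.
3. Ferryman goes to the far shore with the rogue.
4. Ferryman goes back to the near shore alone.
5. Ferryman goes to the far shore with the goblin.
6. Ferryman goes back to the near shore alone.
7. Ferryman goes to the far shore with the elf.
8. Ferryman goes back to the near shore with the knight.
9. Ferryman goes to the far shore with the paladin.
10. Ferryman goes back to the near shore alone.
11. Ferryman goes to the far shore with the archer.
12. Ferryman goes back to the near shore alone.
13. Ferryman goes to the far shore with the knight.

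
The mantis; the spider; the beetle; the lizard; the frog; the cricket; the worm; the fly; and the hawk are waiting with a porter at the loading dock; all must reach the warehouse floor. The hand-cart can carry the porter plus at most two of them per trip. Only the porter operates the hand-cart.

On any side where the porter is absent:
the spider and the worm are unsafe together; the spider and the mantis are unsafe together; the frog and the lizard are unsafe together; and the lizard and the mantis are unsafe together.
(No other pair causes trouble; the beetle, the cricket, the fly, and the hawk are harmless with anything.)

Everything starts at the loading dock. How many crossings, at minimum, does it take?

11

Counting alone: the porter can take at most 2 across per trip to the warehouse floor, so moving all 9 needs at least 5 loaded trips out, with a return between consecutive ones — at least 9 crossings.
The safety rule pushes this higher. Following every safe sequence of crossings, the most of the 9 that can be at the warehouse floor as the hand-cart arrives there on crossing 9 is 8 — never all 9.
So no plan with fewer than 11 crossings exists, and this one achieves 11:
1. Porter goes to the warehouse floor with the lizard and the spider.
2. Porter goes back to the loading dock alone.
3. Porter goes to the warehouse floor with the mantis.
4. Porter goes back to the loading dock with the lizard and the spider.
5. Porter goes to the warehouse floor with the frog and the worm.
6. Porter goes back to the loading dock alone.
7. Porter goes to the warehouse floor with the beetle and the cricket.
8. Porter goes back to the loading dock alone.
9. Porter goes to the warehouse floor with the fly and the hawk.
10. Porter goes back to the loading dock alone.
11. Porter goes to the warehouse floor with the lizard and the spider.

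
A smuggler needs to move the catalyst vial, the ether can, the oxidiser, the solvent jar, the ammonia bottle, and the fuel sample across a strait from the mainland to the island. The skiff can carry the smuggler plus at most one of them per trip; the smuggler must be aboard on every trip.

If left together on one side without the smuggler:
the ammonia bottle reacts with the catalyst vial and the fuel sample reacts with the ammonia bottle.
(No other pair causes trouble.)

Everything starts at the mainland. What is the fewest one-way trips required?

Counting alone: the smuggler can take at most 1 across per trip to the island, so moving all 6 needs at least 6 loaded trips out, with a return between consecutive ones — at least 11 crossings.
The safety rule pushes this higher. Following every safe sequence of crossings, the most of the 6 that can be at the island as the skiff arrives there on crossing 11 is 5 — never all 6.
So no plan with fewer than 13 crossings exists, and this one achieves 13:
1. Smuggler goes to the island with the ammonia bottle.  [the mainland: the catalyst vial, the ether can, the fuel sample, the oxidiser, the solvent jar | the island: the ammonia bottle]
2. Smuggler goes back to the mainland alone.  [the mainland: the catalyst vial, the ether can, the fuel sample, the oxidiser, the solvent jar | the island: the ammonia bottle]
3. Smuggler goes to the island with the catalyst vial.  [the mainland: the ether can, the fuel sample, the oxidiser, the solvent jar | the island: the ammonia bottle, the catalyst vial]
4. Smuggler goes back to the mainland with the ammonia bottle.  [the mainland: the ammonia bottle, the ether can, the fuel sample, the oxidiser, the solvent jar | the island: the catalyst vial]
5. Smuggler goes to the island with the fuel sample.  [the mainland: the ammonia bottle, the ether can, the oxidiser, the solvent jar | the island: the catalyst vial, the fuel sample]
6. Smuggler goes back to the mainland alone.  [the mainland: the ammonia bottle, the ether can, the oxidiser, the solvent jar | the island: the catalyst vial, the fuel sample]
7. Smuggler goes to the island with the ether can.  [the mainland: the ammonia bottle, the oxidiser, the solvent jar | the island: the catalyst vial, the ether can, the fuel sample]
8. Smuggler goes back to the mainland alone.  [the mainland: the ammonia bottle, the oxidiser, the solvent jar | the island: the catalyst vial, the ether can, the fuel sample]
9. Smuggler goes to the island with the oxidiser.  [the mainland: the ammonia bottle, the solvent jar | the island: the catalyst vial, the ether can, the fuel sample, the oxidiser]
10. Smuggler goes back to the mainland alone.  [the mainland: the ammonia bottle, the solvent jar | the island: the catalyst vial, the ether can, the fuel sample, the oxidiser]
11. Smuggler goes to the island with the solvent jar.  [the mainland: the ammonia bottle | the island: the catalyst vial, the ether can, the fuel sample, the oxidiser, the solvent jar]
12. Smuggler goes back to the mainland alone.  [the mainland: the ammonia bottle | the island: the catalyst vial, the ether can, the fuel sample, the oxidiser, the solvent jar]
13. Smuggler goes to the island with the ammonia bottle.  [the mainland: — | the island: the ammonia bottle, the catalyst vial, the ether can, the fuel sample, the oxidiser, the solvent jar]

13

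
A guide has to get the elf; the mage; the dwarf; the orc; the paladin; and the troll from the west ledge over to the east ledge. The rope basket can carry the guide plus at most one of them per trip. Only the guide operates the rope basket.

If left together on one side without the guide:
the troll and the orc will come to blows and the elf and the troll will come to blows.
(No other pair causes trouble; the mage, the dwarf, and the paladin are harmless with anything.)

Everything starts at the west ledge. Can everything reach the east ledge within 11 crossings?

Counting alone: the guide can take at most 1 across per trip to the east ledge, so moving all 6 needs at least 6 loaded trips out, with a return between consecutive ones — at least 11 crossings.
The safety rule pushes this higher. Following every safe sequence of crossings, the most of the 6 that can be at the east ledge as the rope basket arrives there on crossing 11 is 5 — never all 6.
So the move cannot be finished within 11 crossings. (The shortest complete plan takes 13:)
1. Guide goes to the east ledge with the troll.
2. Guide goes back to the west ledge alone.
3. Guide goes to the east ledge with the elf.
4. Guide goes back to the west ledge with the troll.
5. Guide goes to the east ledge with the orc.
6. Guide goes back to the west ledge alone.
7. Guide goes to the east ledge with the mage.
8. Guide goes back to the west ledge alone.
9. Guide goes to the east ledge with the dwarf.
10. Guide goes back to the west ledge alone.
11. Guide goes to the east ledge with the paladin.
12. Guide goes back to the west ledge alone.
13. Guide goes to the east ledge with the troll.

No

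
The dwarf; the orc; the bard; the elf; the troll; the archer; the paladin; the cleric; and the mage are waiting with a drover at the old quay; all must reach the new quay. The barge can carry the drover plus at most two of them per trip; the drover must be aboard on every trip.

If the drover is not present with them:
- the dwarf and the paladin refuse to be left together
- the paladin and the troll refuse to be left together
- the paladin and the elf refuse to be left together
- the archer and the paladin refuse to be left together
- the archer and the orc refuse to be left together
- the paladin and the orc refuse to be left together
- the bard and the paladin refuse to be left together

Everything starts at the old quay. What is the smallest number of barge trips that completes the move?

Counting alone: the drover can take at most 2 across per trip to the new quay, so moving all 9 needs at least 5 loaded trips out, with a return between consecutive ones — at least 9 crossings.
The safety rule pushes this higher. Following every safe sequence of crossings, the most of the 9 that can be at the new quay as the barge arrives there on crossings 9, 11, 13 is 6, 7, 8 respectively — never all 9.
So no plan with fewer than 15 crossings exists, and this one achieves 15:
1. Drover goes to the new quay with the orc and the paladin.
2. Drover goes back to the old quay with the orc.
3. Drover goes to the new quay with the dwarf and the orc.
4. Drover goes back to the old quay with the paladin.
5. Drover goes to the new quay with the bard and the paladin.
6. Drover goes back to the old quay with the paladin.
7. Drover goes to the new quay with the elf and the paladin.
8. Drover goes back to the old quay with the paladin.
9. Drover goes to the new quay with the archer and the troll.
10. Drover goes back to the old quay with the orc.
11. Drover goes to the new quay with the cleric and the orc.
12. Drover goes back to the old quay with the orc.
13. Drover goes to the new quay with the mage and the orc.
14. Drover goes back to the old quay with the orc.
15. Drover goes to the new quay with the orc and the paladin.

15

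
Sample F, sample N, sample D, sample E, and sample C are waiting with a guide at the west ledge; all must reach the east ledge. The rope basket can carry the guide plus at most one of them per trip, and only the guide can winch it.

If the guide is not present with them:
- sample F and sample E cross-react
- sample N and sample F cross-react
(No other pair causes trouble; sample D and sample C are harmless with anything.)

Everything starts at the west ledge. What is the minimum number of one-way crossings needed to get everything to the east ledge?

11

Counting alone: the guide can take at most 1 across per trip to the east ledge, so moving all 5 needs at least 5 loaded trips out, with a return between consecutive ones — at least 9 crossings.
The safety rule pushes this higher. Following every safe sequence of crossings, the most of the 5 that can be at the east ledge as the rope basket arrives there on crossing 9 is 4 — never all 5.
So no plan with fewer than 11 crossings exists, and this one achieves 11:
1. Guide goes to the east ledge with sample F.
2. Guide goes back to the west ledge alone.
3. Guide goes to the east ledge with sample N.
4. Guide goes back to the west ledge with sample F.
5. Guide goes to the east ledge with sample E.
6. Guide goes back to the west ledge alone.
7. Guide goes to the east ledge with sample D.
8. Guide goes back to the west ledge alone.
9. Guide goes to the east ledge with sample C.
10. Guide goes back to the west ledge alone.
11. Guide goes to the east ledge with sample F.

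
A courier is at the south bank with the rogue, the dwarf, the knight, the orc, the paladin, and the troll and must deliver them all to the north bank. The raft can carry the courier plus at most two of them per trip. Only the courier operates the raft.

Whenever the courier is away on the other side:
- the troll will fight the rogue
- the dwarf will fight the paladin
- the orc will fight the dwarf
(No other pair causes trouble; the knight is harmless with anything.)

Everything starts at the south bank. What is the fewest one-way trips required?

7

Counting alone: the courier can take at most 2 across per trip to the north bank, so moving all 6 needs at least 3 loaded trips out, with a return between consecutive ones — at least 5 crossings.
The safety rule pushes this higher. Following every safe sequence of crossings, the most of the 6 that can be at the north bank as the raft arrives there on crossing 5 is 5 — never all 6.
So no plan with fewer than 7 crossings exists, and this one achieves 7:
1. Courier goes to the north bank with the dwarf and the rogue.
2. Courier goes back to the south bank alone.
3. Courier goes to the north bank with the knight.
4. Courier goes back to the south bank alone.
5. Courier goes to the north bank with the orc and the paladin.
6. Courier goes back to the south bank with the dwarf.
7. Courier goes to the north bank with the dwarf and the troll.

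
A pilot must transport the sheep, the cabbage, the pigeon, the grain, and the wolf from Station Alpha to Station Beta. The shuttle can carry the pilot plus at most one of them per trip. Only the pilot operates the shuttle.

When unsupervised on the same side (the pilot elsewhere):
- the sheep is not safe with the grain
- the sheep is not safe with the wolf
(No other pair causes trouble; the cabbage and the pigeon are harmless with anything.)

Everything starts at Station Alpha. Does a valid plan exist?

Yes

1. Pilot goes to Station Beta with the sheep.
2. Pilot goes back to Station Alpha alone.
3. Pilot goes to Station Beta with the cabbage.
4. Pilot goes back to Station Alpha alone.
5. Pilot goes to Station Beta with the pigeon.
6. Pilot goes back to Station Alpha alone.
7. Pilot goes to Station Beta with the grain.
8. Pilot goes back to Station Alpha with the sheep.
9. Pilot goes to Station Beta with the wolf.
10. Pilot goes back to Station Alpha alone.
11. Pilot goes to Station Beta with the sheep.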